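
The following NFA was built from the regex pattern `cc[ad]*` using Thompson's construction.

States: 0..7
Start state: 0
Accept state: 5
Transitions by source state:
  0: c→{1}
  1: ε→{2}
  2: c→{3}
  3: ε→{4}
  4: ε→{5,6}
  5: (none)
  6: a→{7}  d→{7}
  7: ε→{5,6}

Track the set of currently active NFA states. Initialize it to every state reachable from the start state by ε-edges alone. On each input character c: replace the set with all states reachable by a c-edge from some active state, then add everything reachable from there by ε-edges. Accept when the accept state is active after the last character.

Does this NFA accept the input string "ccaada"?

start: ε-closure({0}) = {0}
'c' @ 1: {1,2}
'c' @ 2: {3,4,5,6}  [accepting]
'a' @ 3: {5,6,7}  [accepting]
'a' @ 4: {5,6,7}  [accepting]
'd' @ 5: {5,6,7}  [accepting]
'a' @ 6: {5,6,7}  [accepting]
final: {5,6,7}; accept 5 in set

Answer: ACCEPT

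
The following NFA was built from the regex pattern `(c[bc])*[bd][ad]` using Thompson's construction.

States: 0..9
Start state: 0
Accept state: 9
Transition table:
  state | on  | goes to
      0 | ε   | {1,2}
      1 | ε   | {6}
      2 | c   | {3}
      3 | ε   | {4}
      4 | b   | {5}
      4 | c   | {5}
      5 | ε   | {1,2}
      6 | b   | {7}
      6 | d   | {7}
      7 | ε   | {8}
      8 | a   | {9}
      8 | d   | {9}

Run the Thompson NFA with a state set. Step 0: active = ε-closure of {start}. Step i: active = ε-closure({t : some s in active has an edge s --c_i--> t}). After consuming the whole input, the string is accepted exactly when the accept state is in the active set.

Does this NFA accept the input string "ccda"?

S₀ = ε-closure({0}) = {0,1,2,6}
'c' @ 1: {3,4}
'c' @ 2: {1,2,5,6}
'd' @ 3: {7,8}
'a' @ 4: {9}  ✓accept
after full input: {9}  (accept=9 in)

Answer: ACCEPT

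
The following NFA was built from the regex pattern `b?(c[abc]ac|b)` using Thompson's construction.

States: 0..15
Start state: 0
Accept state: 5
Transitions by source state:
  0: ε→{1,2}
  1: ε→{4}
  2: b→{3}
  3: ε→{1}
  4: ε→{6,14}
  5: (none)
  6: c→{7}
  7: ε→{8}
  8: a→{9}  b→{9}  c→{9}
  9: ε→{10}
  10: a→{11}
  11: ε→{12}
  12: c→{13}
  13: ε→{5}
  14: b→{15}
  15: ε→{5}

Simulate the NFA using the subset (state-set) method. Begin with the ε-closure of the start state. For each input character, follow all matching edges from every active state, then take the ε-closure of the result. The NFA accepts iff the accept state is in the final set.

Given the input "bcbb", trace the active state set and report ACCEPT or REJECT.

start: ε-closure({0}) = {0,1,2,4,6,14}
'b' @ 1: {1,3,4,5,6,14,15}  ✓accept
'c' @ 2: {7,8}
'b' @ 3: {9,10}
'b' @ 4: {}  — no active states
after full input: {}  (accept=5 not in)

Answer: REJECT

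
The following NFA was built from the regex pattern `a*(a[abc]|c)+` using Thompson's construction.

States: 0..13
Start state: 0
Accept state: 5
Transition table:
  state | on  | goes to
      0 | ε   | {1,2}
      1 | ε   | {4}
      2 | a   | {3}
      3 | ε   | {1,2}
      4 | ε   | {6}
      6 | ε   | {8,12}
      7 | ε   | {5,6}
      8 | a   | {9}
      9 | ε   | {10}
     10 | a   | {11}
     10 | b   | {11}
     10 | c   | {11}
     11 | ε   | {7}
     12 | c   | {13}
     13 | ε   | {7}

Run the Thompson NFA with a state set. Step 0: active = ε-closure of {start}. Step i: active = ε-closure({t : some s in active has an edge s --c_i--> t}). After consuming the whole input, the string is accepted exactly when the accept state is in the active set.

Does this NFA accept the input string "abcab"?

Answer: ACCEPT

Trace:
start: ε-closure({0}) = {0,1,2,4,6,8,12}
'a' @ 1: {1,2,3,4,6,8,9,10,12}
'b' @ 2: {5,6,7,8,11,12}  ✓accept
'c' @ 3: {5,6,7,8,12,13}  ✓accept
'a' @ 4: {9,10}
'b' @ 5: {5,6,7,8,11,12}  ✓accept
end set {5,6,7,8,11,12} — state 5 in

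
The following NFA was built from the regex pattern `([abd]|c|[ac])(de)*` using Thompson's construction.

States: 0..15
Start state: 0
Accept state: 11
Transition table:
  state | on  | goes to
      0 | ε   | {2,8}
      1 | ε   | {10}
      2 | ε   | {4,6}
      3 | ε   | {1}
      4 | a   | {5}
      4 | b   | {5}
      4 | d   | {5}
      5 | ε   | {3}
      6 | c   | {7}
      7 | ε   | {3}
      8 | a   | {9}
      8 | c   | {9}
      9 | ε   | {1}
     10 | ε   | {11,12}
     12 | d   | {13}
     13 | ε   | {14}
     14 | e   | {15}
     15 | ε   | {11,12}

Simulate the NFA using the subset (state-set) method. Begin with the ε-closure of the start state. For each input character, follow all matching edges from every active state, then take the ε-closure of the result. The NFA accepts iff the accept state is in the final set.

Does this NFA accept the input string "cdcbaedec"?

start: ε-closure({0}) = {0,2,4,6,8}
'c' @ 1: {1,3,7,9,10,11,12}  ✓accept
'd' @ 2: {13,14}
'c' @ 3: {}  — state set empty
rest 'baedec' ignored (set empty)
end set {} — state 11 not in

Answer: REJECT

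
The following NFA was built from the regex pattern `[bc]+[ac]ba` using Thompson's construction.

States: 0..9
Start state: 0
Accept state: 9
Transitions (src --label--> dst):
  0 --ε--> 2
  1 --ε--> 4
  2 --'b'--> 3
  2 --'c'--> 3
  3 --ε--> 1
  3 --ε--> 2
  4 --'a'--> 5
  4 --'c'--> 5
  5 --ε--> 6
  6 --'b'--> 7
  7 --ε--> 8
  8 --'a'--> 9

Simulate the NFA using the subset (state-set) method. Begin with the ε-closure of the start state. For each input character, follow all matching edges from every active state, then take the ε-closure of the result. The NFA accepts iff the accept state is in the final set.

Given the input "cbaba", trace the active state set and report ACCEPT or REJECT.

Answer: ACCEPT

Derivation:
start: ε-closure({0}) = {0,2}
'c' @ 1: {1,2,3,4}
'b' @ 2: {1,2,3,4}
'a' @ 3: {5,6}
'b' @ 4: {7,8}
'a' @ 5: {9}  ✓accept
after full input: {9}  (accept=9 in)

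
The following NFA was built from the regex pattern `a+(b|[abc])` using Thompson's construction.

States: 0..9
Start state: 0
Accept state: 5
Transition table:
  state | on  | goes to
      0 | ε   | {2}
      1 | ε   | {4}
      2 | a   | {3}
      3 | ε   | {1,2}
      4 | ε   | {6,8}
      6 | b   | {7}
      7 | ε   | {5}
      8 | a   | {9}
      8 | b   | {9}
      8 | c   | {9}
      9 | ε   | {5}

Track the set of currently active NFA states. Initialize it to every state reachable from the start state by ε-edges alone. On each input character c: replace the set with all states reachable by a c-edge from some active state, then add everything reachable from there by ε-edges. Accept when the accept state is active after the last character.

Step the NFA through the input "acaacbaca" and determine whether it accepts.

start: ε-closure({0}) = {0,2}
'a' @ 1: {1,2,3,4,6,8}
'c' @ 2: {5,9}  [accepting]
'a' @ 3: {}  — dead — no transitions
rest 'acbaca' ignored (set empty)
after full input: {}  (accept=5 not in)

Answer: REJECT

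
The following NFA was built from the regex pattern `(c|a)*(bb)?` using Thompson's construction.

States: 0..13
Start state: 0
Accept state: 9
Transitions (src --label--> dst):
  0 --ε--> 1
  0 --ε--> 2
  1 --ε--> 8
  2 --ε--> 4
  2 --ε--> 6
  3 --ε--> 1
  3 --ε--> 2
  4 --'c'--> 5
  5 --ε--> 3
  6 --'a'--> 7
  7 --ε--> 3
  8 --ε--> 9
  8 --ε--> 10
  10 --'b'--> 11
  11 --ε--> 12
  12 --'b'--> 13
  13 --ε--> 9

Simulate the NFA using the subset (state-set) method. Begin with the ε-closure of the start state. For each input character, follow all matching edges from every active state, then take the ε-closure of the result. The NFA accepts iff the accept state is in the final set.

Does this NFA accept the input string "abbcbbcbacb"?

S₀ = ε-closure({0}) = {0,1,2,4,6,8,9,10}
'a' @ 1: {1,2,3,4,6,7,8,9,10}  ✓accept
'b' @ 2: {11,12}
'b' @ 3: {9,13}  ✓accept
'c' @ 4: {}  — dead — no transitions
rest 'bbcbacb' ignored (set empty)
final: {}; accept 9 not in set

Answer: REJECT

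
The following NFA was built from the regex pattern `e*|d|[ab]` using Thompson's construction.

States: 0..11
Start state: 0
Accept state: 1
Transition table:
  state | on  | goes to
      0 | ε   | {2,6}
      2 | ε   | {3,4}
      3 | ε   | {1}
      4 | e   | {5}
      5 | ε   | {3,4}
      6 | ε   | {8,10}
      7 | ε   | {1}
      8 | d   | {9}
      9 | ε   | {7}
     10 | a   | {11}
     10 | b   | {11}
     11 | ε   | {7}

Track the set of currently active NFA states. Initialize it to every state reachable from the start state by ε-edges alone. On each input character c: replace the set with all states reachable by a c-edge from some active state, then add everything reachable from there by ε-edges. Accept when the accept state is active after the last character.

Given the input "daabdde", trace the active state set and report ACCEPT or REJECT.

start: ε-closure({0}) = {0,1,2,3,4,6,8,10}
'd' @ 1: {1,7,9}  (accept∈set)
'a' @ 2: {}  — state set empty
rest 'abdde' ignored (set empty)
end set {} — state 1 not in

Answer: REJECT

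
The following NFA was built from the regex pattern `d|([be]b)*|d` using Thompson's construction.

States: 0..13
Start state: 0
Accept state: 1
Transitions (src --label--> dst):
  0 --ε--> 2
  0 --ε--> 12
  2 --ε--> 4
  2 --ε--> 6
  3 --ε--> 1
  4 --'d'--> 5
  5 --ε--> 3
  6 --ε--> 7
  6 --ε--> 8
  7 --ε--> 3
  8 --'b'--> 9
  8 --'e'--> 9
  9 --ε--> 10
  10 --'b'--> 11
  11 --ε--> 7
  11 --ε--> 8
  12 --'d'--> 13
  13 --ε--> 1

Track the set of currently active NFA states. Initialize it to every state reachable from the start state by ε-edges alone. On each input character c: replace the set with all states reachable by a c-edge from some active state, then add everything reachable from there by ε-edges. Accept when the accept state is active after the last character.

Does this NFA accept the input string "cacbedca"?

start: ε-closure({0}) = {0,1,2,3,4,6,7,8,12}
'c' @ 1: {}  — dead — no transitions
rest 'acbedca' ignored (set empty)
after full input: {}  (accept=1 not in)

Answer: REJECT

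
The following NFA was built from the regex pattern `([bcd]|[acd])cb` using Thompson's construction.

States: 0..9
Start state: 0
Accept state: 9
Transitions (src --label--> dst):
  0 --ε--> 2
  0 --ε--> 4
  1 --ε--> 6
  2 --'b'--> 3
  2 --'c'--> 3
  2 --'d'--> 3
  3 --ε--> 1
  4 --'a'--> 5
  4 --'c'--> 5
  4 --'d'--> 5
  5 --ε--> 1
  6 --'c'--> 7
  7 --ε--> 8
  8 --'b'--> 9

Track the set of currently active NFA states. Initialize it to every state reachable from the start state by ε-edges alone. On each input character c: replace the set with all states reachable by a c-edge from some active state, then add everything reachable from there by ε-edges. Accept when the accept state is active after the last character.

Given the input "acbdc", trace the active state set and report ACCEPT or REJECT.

Answer: REJECT

Steps:
S₀ = ε-closure({0}) = {0,2,4}
'a' @ 1: {1,5,6}
'c' @ 2: {7,8}
'b' @ 3: {9}  (accept∈set)
'd' @ 4: {}  — no active states
rest 'c' ignored (set empty)
final: {}; accept 9 not in set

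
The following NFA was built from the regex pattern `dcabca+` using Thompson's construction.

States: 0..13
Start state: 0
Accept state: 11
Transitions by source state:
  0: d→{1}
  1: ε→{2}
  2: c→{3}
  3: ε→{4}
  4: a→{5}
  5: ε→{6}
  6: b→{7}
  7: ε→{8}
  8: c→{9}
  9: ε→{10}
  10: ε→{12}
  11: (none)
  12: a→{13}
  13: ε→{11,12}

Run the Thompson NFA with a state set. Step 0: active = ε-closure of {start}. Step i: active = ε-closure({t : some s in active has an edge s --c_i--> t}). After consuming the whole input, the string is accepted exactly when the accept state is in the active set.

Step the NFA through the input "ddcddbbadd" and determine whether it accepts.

Answer: REJECT

Derivation:
initial (ε-close {0}): {0}
'd' @ 1: {1,2}
'd' @ 2: {}  — no active states
rest 'cddbbadd' ignored (set empty)
end set {} — state 11 not in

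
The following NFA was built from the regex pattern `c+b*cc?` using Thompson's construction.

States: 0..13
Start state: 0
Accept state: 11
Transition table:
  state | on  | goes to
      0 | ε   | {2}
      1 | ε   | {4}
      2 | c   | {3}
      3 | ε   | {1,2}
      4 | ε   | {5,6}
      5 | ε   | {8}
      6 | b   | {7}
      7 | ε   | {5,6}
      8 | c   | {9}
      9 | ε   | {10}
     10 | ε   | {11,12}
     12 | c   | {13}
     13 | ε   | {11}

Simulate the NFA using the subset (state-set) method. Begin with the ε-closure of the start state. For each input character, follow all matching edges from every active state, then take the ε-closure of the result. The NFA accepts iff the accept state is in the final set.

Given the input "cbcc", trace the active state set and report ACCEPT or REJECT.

Answer: ACCEPT

Steps:
start: ε-closure({0}) = {0,2}
'c' @ 1: {1,2,3,4,5,6,8}
'b' @ 2: {5,6,7,8}
'c' @ 3: {9,10,11,12}  [accepting]
'c' @ 4: {11,13}  [accepting]
end set {11,13} — state 11 in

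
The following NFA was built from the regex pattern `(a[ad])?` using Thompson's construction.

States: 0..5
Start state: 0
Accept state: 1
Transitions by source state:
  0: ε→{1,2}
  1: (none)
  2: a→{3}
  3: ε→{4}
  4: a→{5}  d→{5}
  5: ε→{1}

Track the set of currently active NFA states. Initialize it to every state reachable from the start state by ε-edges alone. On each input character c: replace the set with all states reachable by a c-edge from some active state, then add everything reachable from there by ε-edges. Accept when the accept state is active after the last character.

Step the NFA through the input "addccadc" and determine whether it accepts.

Answer: REJECT

Derivation:
S₀ = ε-closure({0}) = {0,1,2}
'a' @ 1: {3,4}
'd' @ 2: {1,5}  (accept∈set)
'd' @ 3: {}  — no active states
rest 'ccadc' ignored (set empty)
final: {}; accept 1 not in set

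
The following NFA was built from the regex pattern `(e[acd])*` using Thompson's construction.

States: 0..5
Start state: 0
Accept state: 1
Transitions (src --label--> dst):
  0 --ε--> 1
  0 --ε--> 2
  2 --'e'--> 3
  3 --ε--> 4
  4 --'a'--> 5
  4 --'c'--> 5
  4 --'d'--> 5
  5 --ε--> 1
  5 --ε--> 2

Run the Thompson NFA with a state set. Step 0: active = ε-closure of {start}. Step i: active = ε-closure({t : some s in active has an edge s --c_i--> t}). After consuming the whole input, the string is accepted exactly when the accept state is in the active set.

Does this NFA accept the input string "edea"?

initial (ε-close {0}): {0,1,2}
'e' @ 1: {3,4}
'd' @ 2: {1,2,5}  (accept∈set)
'e' @ 3: {3,4}
'a' @ 4: {1,2,5}  (accept∈set)
final: {1,2,5}; accept 1 in set

Answer: ACCEPT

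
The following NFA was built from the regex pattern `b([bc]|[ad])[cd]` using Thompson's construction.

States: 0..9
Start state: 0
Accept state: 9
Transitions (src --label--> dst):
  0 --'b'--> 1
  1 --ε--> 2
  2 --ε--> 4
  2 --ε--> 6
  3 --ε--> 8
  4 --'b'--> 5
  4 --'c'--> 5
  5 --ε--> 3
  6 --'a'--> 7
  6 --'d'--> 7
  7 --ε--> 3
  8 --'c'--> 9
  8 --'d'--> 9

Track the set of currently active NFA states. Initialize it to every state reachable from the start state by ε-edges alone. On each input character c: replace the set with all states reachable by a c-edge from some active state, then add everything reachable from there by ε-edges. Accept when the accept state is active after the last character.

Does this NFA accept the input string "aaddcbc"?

Answer: REJECT

Derivation:
start: ε-closure({0}) = {0}
'a' @ 1: {}  — no active states
rest 'addcbc' ignored (set empty)
end set {} — state 9 not in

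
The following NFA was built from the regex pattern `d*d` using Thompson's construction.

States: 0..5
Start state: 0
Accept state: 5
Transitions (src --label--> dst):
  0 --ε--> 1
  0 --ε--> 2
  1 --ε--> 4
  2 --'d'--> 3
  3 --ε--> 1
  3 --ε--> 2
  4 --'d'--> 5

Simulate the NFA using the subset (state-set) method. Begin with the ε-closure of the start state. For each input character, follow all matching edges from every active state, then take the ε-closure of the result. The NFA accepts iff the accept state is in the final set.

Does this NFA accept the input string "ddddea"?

S₀ = ε-closure({0}) = {0,1,2,4}
'd' @ 1: {1,2,3,4,5}  (accept∈set)
'd' @ 2: {1,2,3,4,5}  (accept∈set)
'd' @ 3: {1,2,3,4,5}  (accept∈set)
'd' @ 4: {1,2,3,4,5}  (accept∈set)
'e' @ 5: {}  — dead — no transitions
rest 'a' ignored (set empty)
after full input: {}  (accept=5 not in)

Answer: REJECT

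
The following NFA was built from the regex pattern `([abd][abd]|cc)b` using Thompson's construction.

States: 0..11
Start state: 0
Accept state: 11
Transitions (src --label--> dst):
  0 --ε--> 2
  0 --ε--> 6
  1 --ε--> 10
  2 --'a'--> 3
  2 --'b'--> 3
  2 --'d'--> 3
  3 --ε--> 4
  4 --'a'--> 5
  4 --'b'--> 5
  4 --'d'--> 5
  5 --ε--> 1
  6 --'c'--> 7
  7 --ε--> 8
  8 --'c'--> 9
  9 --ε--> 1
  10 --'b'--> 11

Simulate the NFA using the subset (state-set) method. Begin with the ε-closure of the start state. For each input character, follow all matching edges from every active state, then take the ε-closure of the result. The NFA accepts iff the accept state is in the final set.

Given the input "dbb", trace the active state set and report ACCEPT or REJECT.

S₀ = ε-closure({0}) = {0,2,6}
'd' @ 1: {3,4}
'b' @ 2: {1,5,10}
'b' @ 3: {11}  [accepting]
end set {11} — state 11 in

Answer: ACCEPT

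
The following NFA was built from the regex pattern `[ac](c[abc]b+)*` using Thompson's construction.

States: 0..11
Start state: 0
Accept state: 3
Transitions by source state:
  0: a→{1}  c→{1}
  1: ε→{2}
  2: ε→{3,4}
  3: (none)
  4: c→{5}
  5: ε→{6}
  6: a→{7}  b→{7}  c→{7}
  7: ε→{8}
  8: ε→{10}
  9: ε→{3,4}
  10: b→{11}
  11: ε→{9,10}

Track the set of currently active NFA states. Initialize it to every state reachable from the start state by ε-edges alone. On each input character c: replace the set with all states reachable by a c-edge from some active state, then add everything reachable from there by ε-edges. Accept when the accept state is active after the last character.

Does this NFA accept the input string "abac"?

Answer: REJECT

Derivation:
S₀ = ε-closure({0}) = {0}
'a' @ 1: {1,2,3,4}  ✓accept
'b' @ 2: {}  — dead — no transitions
rest 'ac' ignored (set empty)
end set {} — state 3 not in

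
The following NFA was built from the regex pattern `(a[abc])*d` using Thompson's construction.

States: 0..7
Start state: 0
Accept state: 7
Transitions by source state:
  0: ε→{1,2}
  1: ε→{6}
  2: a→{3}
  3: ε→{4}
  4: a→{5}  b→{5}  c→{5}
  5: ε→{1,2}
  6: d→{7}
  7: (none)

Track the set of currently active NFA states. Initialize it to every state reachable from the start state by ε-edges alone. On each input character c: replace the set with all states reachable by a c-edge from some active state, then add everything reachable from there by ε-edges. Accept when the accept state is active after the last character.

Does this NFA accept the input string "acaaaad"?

Answer: ACCEPT

Steps:
initial (ε-close {0}): {0,1,2,6}
'a' @ 1: {3,4}
'c' @ 2: {1,2,5,6}
'a' @ 3: {3,4}
'a' @ 4: {1,2,5,6}
'a' @ 5: {3,4}
'a' @ 6: {1,2,5,6}
'd' @ 7: {7}  (accept∈set)
final: {7}; accept 7 in set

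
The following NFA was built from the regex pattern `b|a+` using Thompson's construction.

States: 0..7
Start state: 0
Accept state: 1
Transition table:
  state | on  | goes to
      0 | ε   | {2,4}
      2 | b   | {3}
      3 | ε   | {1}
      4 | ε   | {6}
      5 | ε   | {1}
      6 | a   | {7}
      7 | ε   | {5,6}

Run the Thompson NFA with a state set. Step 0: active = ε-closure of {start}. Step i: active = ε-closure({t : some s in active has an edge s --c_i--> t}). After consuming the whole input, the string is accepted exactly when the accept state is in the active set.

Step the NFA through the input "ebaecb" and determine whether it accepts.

Answer: REJECT

Steps:
initial (ε-close {0}): {0,2,4,6}
'e' @ 1: {}  — state set empty
rest 'baecb' ignored (set empty)
end set {} — state 1 not in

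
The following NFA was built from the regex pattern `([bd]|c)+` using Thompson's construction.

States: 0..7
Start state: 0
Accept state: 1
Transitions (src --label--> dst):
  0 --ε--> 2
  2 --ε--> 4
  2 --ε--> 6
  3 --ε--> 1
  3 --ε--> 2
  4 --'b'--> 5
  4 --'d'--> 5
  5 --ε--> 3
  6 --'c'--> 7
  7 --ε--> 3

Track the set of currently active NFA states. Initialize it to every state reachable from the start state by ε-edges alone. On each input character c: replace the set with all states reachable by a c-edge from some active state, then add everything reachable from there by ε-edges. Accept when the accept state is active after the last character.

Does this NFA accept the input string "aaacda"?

start: ε-closure({0}) = {0,2,4,6}
'a' @ 1: {}  — state set empty
rest 'aacda' ignored (set empty)
final: {}; accept 1 not in set

Answer: REJECT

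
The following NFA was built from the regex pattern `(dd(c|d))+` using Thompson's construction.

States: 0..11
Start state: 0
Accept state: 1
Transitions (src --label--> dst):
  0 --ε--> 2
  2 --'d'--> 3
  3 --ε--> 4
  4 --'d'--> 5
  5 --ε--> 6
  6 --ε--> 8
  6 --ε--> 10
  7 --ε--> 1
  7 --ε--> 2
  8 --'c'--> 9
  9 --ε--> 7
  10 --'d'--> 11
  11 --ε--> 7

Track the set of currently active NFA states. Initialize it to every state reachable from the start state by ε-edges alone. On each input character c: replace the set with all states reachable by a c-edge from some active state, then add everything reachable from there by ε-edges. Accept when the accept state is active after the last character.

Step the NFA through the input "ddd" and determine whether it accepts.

Answer: ACCEPT

Steps:
start: ε-closure({0}) = {0,2}
'd' @ 1: {3,4}
'd' @ 2: {5,6,8,10}
'd' @ 3: {1,2,7,11}  ✓accept
after full input: {1,2,7,11}  (accept=1 in)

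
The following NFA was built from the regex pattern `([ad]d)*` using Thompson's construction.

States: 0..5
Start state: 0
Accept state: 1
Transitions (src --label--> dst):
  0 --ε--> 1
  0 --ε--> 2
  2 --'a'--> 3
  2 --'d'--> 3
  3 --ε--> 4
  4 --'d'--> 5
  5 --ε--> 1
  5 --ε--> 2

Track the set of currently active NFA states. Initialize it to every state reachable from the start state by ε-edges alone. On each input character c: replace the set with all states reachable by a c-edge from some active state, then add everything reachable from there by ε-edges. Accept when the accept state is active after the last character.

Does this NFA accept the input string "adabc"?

Answer: REJECT

Derivation:
initial (ε-close {0}): {0,1,2}
'a' @ 1: {3,4}
'd' @ 2: {1,2,5}  [accepting]
'a' @ 3: {3,4}
'b' @ 4: {}  — dead — no transitions
rest 'c' ignored (set empty)
final: {}; accept 1 not in set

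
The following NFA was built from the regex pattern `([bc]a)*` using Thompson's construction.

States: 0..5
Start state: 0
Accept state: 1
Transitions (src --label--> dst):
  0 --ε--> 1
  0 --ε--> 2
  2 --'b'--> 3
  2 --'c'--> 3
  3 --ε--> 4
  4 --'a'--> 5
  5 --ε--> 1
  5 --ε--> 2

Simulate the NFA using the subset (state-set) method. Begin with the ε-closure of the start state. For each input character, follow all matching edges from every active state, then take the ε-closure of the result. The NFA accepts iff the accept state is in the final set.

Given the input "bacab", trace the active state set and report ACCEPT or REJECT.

start: ε-closure({0}) = {0,1,2}
'b' @ 1: {3,4}
'a' @ 2: {1,2,5}  [accepting]
'c' @ 3: {3,4}
'a' @ 4: {1,2,5}  [accepting]
'b' @ 5: {3,4}
end set {3,4} — state 1 not in

Answer: REJECT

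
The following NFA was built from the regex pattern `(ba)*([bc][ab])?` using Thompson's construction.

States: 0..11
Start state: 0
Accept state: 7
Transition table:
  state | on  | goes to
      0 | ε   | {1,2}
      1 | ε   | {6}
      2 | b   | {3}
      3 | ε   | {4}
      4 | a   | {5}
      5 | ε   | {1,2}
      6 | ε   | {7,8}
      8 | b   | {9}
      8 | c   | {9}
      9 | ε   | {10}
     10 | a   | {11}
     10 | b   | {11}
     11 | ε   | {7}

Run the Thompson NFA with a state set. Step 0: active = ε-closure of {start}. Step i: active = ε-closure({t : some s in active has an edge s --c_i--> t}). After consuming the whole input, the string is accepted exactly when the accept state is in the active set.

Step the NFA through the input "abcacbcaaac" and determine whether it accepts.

Answer: REJECT

Derivation:
initial (ε-close {0}): {0,1,2,6,7,8}
'a' @ 1: {}  — state set empty
rest 'bcacbcaaac' ignored (set empty)
final: {}; accept 7 not in set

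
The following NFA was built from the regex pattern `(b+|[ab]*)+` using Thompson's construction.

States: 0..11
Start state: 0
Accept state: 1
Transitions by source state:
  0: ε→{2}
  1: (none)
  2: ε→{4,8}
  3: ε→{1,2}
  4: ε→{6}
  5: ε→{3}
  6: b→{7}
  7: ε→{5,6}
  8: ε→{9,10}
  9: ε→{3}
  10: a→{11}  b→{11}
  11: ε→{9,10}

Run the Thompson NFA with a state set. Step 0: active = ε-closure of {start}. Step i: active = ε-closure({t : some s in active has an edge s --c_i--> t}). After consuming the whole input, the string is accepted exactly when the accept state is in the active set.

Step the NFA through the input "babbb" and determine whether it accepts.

Answer: ACCEPT

Trace:
initial (ε-close {0}): {0,1,2,3,4,6,8,9,10}
'b' @ 1: {1,2,3,4,5,6,7,8,9,10,11}  (accept∈set)
'a' @ 2: {1,2,3,4,6,8,9,10,11}  (accept∈set)
'b' @ 3: {1,2,3,4,5,6,7,8,9,10,11}  (accept∈set)
'b' @ 4: {1,2,3,4,5,6,7,8,9,10,11}  (accept∈set)
'b' @ 5: {1,2,3,4,5,6,7,8,9,10,11}  (accept∈set)
after full input: {1,2,3,4,5,6,7,8,9,10,11}  (accept=1 in)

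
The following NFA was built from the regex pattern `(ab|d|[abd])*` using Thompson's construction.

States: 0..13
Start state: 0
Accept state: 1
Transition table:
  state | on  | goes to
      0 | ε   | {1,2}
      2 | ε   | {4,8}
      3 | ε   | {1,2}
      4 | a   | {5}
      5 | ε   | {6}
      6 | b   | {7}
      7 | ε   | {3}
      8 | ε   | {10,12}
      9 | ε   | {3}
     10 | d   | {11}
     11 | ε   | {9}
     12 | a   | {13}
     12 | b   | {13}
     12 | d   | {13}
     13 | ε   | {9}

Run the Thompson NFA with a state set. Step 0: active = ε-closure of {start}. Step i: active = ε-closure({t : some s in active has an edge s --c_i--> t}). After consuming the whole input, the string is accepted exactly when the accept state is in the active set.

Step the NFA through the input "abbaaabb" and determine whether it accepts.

Answer: ACCEPT

Derivation:
initial (ε-close {0}): {0,1,2,4,8,10,12}
'a' @ 1: {1,2,3,4,5,6,8,9,10,12,13}  [accepting]
'b' @ 2: {1,2,3,4,7,8,9,10,12,13}  [accepting]
'b' @ 3: {1,2,3,4,8,9,10,12,13}  [accepting]
'a' @ 4: {1,2,3,4,5,6,8,9,10,12,13}  [accepting]
'a' @ 5: {1,2,3,4,5,6,8,9,10,12,13}  [accepting]
'a' @ 6: {1,2,3,4,5,6,8,9,10,12,13}  [accepting]
'b' @ 7: {1,2,3,4,7,8,9,10,12,13}  [accepting]
'b' @ 8: {1,2,3,4,8,9,10,12,13}  [accepting]
final: {1,2,3,4,8,9,10,12,13}; accept 1 in set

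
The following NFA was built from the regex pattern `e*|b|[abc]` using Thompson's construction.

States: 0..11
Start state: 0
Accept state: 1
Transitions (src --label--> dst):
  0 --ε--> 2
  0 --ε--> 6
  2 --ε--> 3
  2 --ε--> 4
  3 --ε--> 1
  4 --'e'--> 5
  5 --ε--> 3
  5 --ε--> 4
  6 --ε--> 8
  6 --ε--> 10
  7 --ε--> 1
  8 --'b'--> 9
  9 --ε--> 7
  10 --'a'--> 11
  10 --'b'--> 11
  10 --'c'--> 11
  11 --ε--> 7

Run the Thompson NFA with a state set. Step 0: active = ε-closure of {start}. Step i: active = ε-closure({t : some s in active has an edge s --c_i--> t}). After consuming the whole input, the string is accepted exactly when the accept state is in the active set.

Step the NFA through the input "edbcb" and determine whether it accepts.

initial (ε-close {0}): {0,1,2,3,4,6,8,10}
'e' @ 1: {1,3,4,5}  [accepting]
'd' @ 2: {}  — dead — no transitions
rest 'bcb' ignored (set empty)
final: {}; accept 1 not in set

Answer: REJECT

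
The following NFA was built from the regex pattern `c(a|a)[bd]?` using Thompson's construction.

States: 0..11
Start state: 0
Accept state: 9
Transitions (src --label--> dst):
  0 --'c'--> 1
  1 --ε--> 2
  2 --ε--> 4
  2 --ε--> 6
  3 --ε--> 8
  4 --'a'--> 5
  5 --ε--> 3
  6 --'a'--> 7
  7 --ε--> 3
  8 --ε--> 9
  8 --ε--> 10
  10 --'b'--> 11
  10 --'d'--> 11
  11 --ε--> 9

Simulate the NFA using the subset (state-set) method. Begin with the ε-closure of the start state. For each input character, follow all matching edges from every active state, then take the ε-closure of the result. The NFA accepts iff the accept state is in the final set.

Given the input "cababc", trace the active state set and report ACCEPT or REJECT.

Answer: REJECT

Derivation:
S₀ = ε-closure({0}) = {0}
'c' @ 1: {1,2,4,6}
'a' @ 2: {3,5,7,8,9,10}  [accepting]
'b' @ 3: {9,11}  [accepting]
'a' @ 4: {}  — dead — no transitions
rest 'bc' ignored (set empty)
after full input: {}  (accept=9 not in)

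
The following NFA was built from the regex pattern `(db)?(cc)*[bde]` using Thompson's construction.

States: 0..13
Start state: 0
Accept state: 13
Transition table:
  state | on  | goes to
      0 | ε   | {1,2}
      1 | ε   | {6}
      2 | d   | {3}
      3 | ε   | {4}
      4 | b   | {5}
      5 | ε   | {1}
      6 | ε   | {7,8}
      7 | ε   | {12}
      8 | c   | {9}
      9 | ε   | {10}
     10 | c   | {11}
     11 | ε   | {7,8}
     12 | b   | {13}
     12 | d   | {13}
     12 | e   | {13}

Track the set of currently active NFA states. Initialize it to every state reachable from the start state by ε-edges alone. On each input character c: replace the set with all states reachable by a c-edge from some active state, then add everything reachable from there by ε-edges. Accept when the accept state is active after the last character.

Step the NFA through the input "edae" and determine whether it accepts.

Answer: REJECT

Trace:
start: ε-closure({0}) = {0,1,2,6,7,8,12}
'e' @ 1: {13}  (accept∈set)
'd' @ 2: {}  — dead — no transitions
rest 'ae' ignored (set empty)
after full input: {}  (accept=13 not in)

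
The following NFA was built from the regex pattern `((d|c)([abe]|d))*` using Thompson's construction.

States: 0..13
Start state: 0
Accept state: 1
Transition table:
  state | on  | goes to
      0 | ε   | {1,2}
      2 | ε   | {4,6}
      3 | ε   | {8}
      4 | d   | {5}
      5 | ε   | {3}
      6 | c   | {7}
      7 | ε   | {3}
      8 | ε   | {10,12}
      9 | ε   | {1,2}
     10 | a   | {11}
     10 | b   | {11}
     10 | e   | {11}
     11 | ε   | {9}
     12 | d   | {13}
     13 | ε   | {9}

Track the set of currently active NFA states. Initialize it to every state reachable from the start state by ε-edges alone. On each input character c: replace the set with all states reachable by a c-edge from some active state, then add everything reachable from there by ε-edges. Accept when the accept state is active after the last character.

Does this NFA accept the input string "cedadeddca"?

Answer: ACCEPT

Steps:
initial (ε-close {0}): {0,1,2,4,6}
'c' @ 1: {3,7,8,10,12}
'e' @ 2: {1,2,4,6,9,11}  (accept∈set)
'd' @ 3: {3,5,8,10,12}
'a' @ 4: {1,2,4,6,9,11}  (accept∈set)
'd' @ 5: {3,5,8,10,12}
'e' @ 6: {1,2,4,6,9,11}  (accept∈set)
'd' @ 7: {3,5,8,10,12}
'd' @ 8: {1,2,4,6,9,13}  (accept∈set)
'c' @ 9: {3,7,8,10,12}
'a' @ 10: {1,2,4,6,9,11}  (accept∈set)
after full input: {1,2,4,6,9,11}  (accept=1 in)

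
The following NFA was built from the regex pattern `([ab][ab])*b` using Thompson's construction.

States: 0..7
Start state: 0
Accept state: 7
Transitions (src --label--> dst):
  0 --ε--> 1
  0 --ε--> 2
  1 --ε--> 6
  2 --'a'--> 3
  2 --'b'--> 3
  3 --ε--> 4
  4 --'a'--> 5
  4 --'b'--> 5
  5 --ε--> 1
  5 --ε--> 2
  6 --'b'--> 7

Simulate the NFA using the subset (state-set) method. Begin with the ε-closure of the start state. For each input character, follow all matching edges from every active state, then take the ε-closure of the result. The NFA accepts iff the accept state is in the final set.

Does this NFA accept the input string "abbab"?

start: ε-closure({0}) = {0,1,2,6}
'a' @ 1: {3,4}
'b' @ 2: {1,2,5,6}
'b' @ 3: {3,4,7}  ✓accept
'a' @ 4: {1,2,5,6}
'b' @ 5: {3,4,7}  ✓accept
end set {3,4,7} — state 7 in

Answer: ACCEPT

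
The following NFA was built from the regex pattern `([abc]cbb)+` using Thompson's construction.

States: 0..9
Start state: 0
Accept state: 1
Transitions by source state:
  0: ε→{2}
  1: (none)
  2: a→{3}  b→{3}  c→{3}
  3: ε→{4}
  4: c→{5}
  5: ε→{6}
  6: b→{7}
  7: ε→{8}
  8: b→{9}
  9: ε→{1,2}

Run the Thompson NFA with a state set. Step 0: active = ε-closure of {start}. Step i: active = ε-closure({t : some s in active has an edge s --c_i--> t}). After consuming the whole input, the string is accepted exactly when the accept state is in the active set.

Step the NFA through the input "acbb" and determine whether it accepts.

initial (ε-close {0}): {0,2}
'a' @ 1: {3,4}
'c' @ 2: {5,6}
'b' @ 3: {7,8}
'b' @ 4: {1,2,9}  [accepting]
end set {1,2,9} — state 1 in

Answer: ACCEPT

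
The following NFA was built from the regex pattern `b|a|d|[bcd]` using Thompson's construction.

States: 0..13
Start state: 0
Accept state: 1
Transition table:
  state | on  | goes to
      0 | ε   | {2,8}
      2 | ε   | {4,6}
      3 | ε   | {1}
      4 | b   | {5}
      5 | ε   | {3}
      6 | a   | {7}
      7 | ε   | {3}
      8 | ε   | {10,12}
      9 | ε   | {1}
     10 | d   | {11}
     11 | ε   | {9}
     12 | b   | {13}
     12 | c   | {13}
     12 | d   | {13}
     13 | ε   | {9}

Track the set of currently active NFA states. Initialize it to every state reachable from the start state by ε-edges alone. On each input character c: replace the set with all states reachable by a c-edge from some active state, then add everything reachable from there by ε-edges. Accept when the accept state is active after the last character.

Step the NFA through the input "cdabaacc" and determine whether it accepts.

start: ε-closure({0}) = {0,2,4,6,8,10,12}
'c' @ 1: {1,9,13}  ✓accept
'd' @ 2: {}  — dead — no transitions
rest 'abaacc' ignored (set empty)
final: {}; accept 1 not in set

Answer: REJECT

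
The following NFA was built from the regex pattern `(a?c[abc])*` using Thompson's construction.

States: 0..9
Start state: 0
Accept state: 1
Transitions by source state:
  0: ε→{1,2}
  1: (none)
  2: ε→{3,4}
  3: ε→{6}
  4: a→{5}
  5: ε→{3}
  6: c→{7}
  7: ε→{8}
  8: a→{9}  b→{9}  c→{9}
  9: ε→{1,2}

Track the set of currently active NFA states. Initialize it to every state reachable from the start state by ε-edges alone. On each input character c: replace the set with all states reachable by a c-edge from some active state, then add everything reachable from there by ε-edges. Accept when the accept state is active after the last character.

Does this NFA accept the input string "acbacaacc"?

Answer: ACCEPT

Trace:
start: ε-closure({0}) = {0,1,2,3,4,6}
'a' @ 1: {3,5,6}
'c' @ 2: {7,8}
'b' @ 3: {1,2,3,4,6,9}  [accepting]
'a' @ 4: {3,5,6}
'c' @ 5: {7,8}
'a' @ 6: {1,2,3,4,6,9}  [accepting]
'a' @ 7: {3,5,6}
'c' @ 8: {7,8}
'c' @ 9: {1,2,3,4,6,9}  [accepting]
final: {1,2,3,4,6,9}; accept 1 in set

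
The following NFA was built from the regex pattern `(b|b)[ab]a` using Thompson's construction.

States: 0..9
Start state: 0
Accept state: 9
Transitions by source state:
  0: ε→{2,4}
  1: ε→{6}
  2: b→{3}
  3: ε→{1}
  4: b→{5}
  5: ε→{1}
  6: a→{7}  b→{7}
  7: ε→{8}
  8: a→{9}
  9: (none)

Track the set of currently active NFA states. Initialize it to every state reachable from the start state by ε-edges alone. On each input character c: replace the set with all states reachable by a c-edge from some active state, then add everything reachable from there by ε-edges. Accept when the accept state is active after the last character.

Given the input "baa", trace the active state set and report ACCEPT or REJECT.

start: ε-closure({0}) = {0,2,4}
'b' @ 1: {1,3,5,6}
'a' @ 2: {7,8}
'a' @ 3: {9}  ✓accept
end set {9} — state 9 in

Answer: ACCEPT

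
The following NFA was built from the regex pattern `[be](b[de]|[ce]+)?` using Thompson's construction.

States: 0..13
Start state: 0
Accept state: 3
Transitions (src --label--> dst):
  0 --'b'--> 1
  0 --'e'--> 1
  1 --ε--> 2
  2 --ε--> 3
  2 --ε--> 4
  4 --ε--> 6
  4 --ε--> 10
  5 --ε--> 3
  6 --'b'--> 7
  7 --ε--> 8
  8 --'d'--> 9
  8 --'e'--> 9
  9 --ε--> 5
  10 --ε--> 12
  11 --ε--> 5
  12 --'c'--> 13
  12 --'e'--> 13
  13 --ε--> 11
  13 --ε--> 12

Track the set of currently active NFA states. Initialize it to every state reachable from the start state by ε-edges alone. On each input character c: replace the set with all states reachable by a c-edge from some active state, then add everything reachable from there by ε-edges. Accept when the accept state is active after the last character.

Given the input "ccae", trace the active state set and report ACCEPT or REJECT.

initial (ε-close {0}): {0}
'c' @ 1: {}  — state set empty
rest 'cae' ignored (set empty)
end set {} — state 3 not in

Answer: REJECT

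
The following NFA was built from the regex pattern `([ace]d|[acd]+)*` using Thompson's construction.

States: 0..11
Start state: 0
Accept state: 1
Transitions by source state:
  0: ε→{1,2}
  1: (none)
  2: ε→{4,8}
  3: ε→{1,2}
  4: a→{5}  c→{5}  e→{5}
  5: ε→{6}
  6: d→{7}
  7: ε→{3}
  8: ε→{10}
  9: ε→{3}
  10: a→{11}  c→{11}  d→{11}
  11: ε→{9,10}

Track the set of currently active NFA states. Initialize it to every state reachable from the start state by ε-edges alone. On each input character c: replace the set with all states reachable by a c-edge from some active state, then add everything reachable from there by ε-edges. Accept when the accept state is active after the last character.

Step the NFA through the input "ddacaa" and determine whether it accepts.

initial (ε-close {0}): {0,1,2,4,8,10}
'd' @ 1: {1,2,3,4,8,9,10,11}  [accepting]
'd' @ 2: {1,2,3,4,8,9,10,11}  [accepting]
'a' @ 3: {1,2,3,4,5,6,8,9,10,11}  [accepting]
'c' @ 4: {1,2,3,4,5,6,8,9,10,11}  [accepting]
'a' @ 5: {1,2,3,4,5,6,8,9,10,11}  [accepting]
'a' @ 6: {1,2,3,4,5,6,8,9,10,11}  [accepting]
final: {1,2,3,4,5,6,8,9,10,11}; accept 1 in set

Answer: ACCEPT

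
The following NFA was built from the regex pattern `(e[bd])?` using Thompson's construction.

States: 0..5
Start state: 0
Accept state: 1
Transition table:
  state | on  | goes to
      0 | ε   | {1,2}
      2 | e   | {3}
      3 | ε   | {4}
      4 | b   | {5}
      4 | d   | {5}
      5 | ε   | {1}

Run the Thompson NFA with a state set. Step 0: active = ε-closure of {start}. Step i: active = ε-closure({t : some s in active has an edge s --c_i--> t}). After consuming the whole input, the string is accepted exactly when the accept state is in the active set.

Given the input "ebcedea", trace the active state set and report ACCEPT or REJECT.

initial (ε-close {0}): {0,1,2}
'e' @ 1: {3,4}
'b' @ 2: {1,5}  [accepting]
'c' @ 3: {}  — dead — no transitions
rest 'edea' ignored (set empty)
after full input: {}  (accept=1 not in)

Answer: REJECT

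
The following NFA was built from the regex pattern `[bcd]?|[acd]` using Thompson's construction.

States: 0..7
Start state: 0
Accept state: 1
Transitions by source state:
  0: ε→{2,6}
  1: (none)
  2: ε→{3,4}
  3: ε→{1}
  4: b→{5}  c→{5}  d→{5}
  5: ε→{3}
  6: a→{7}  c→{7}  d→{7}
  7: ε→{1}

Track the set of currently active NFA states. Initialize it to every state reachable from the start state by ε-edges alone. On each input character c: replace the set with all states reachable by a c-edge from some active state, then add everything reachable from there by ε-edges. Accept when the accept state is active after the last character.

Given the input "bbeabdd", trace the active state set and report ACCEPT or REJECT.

initial (ε-close {0}): {0,1,2,3,4,6}
'b' @ 1: {1,3,5}  [accepting]
'b' @ 2: {}  — dead — no transitions
rest 'eabdd' ignored (set empty)
after full input: {}  (accept=1 not in)

Answer: REJECT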